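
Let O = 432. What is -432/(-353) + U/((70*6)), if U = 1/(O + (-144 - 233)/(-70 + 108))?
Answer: 1455064787/1188971070 ≈ 1.2238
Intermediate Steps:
U = 38/16039 (U = 1/(432 + (-144 - 233)/(-70 + 108)) = 1/(432 - 377/38) = 1/(16039/38) = 38/16039 ≈ 0.0023692)
-432/(-353) + U/((70*6)) = -432/(-353) + 38/(16039*((70*6))) = -432*(-1/353) + (38/16039)/420 = 432/353 + (38/16039)*(1/420) = 432/353 + 19/3368190 = 1455064787/1188971070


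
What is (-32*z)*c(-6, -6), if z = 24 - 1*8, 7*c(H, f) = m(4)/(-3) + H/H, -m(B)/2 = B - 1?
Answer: -1536/7 ≈ -219.43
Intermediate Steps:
m(B) = 2 - 2*B (m(B) = -2*(B - 1) = -2*(-1 + B) = 2 - 2*B)
c(H, f) = 3/7 (c(H, f) = ((2 - 2*4)/(-3) + H/H)/7 = ((2 - 8)*(-1/3) + 1)/7 = (-6*(-1/3) + 1)/7 = (2 + 1)/7 = (1/7)*3 = 3/7)
z = 16 (z = 24 - 8 = 16)
(-32*z)*c(-6, -6) = -32*16*(3/7) = -512*3/7 = -1536/7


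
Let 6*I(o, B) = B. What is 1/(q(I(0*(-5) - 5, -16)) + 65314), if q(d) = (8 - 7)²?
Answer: 1/65315 ≈ 1.5310e-5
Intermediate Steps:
I(o, B) = B/6
q(d) = 1 (q(d) = 1² = 1)
1/(q(I(0*(-5) - 5, -16)) + 65314) = 1/(1 + 65314) = 1/65315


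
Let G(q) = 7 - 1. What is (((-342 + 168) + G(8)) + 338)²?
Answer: 28900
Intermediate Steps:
G(q) = 6
(((-342 + 168) + G(8)) + 338)² = (((-342 + 168) + 6) + 338)² = ((-174 + 6) + 338)² = (-168 + 338)² = 170² = 28900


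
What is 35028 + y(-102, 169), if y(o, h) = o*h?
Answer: 17790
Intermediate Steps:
y(o, h) = h*o
35028 + y(-102, 169) = 35028 + 169*(-102) = 35028 - 17238 = 17790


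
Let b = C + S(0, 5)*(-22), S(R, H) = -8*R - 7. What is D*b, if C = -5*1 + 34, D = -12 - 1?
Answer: -2379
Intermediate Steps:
D = -13
S(R, H) = -7 - 8*R
C = 29 (C = -5 + 34 = 29)
b = 183 (b = 29 + (-7 - 8*0)*(-22) = 29 + (-7 + 0)*(-22) = 29 - 7*(-22) = 29 + 154 = 183)
D*b = -13*183 = -2379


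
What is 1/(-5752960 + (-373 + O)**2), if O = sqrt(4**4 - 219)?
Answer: -2806897/15757331241672 + 373*sqrt(37)/15757331241672 ≈ -1.7799e-7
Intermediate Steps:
O = sqrt(37) (O = sqrt(256 - 219) = sqrt(37) ≈ 6.0828)
1/(-5752960 + (-373 + O)**2) = 1/(-5752960 + (-373 + sqrt(37))**2)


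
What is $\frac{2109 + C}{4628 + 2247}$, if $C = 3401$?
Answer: $\frac{1102}{1375} \approx 0.80145$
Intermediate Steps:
$\frac{2109 + C}{4628 + 2247} = \frac{2109 + 3401}{4628 + 2247} = \frac{5510}{6875} = 5510 \cdot \frac{1}{6875} = \frac{1102}{1375}$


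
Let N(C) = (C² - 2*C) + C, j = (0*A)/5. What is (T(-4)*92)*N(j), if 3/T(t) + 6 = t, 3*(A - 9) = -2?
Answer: 0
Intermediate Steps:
A = 25/3 (A = 9 + (⅓)*(-2) = 9 - ⅔ = 25/3 ≈ 8.3333)
T(t) = 3/(-6 + t)
j = 0 (j = (0*(25/3))/5 = 0*(⅕) = 0)
N(C) = C² - C
(T(-4)*92)*N(j) = ((3/(-6 - 4))*92)*(0*(-1 + 0)) = ((3/(-10))*92)*(0*(-1)) = ((3*(-⅒))*92)*0 = -3/10*92*0 = -138/5*0 = 0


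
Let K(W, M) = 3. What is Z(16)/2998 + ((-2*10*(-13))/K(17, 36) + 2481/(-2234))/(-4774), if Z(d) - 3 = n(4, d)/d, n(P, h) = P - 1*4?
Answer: -73775371/4360093332 ≈ -0.016921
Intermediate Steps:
n(P, h) = -4 + P (n(P, h) = P - 4 = -4 + P)
Z(d) = 3 (Z(d) = 3 + (-4 + 4)/d = 3 + 0/d = 3 + 0 = 3)
Z(16)/2998 + ((-2*10*(-13))/K(17, 36) + 2481/(-2234))/(-4774) = 3/2998 + ((-2*10*(-13))/3 + 2481/(-2234))/(-4774) = 3*(1/2998) + (-20*(-13)*(1/3) + 2481*(-1/2234))*(-1/4774) = 3/2998 + (260*(1/3) - 2481/2234)*(-1/4774) = 3/2998 + (260/3 - 2481/2234)*(-1/4774) = 3/2998 + (573397/6702)*(-1/4774) = 3/2998 - 52127/2908668 = -73775371/4360093332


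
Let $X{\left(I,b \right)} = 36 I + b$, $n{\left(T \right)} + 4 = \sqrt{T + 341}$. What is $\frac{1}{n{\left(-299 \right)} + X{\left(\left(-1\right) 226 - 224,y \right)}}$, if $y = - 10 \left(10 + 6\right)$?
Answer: $- \frac{8182}{133890227} - \frac{\sqrt{42}}{267780454} \approx -6.1134 \cdot 10^{-5}$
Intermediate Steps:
$n{\left(T \right)} = -4 + \sqrt{341 + T}$ ($n{\left(T \right)} = -4 + \sqrt{T + 341} = -4 + \sqrt{341 + T}$)
$y = -160$ ($y = \left(-10\right) 16 = -160$)
$X{\left(I,b \right)} = b + 36 I$
$\frac{1}{n{\left(-299 \right)} + X{\left(\left(-1\right) 226 - 224,y \right)}} = \frac{1}{\left(-4 + \sqrt{341 - 299}\right) + \left(-160 + 36 \left(\left(-1\right) 226 - 224\right)\right)} = \frac{1}{\left(-4 + \sqrt{42}\right) + \left(-160 + 36 \left(-226 - 224\right)\right)} = \frac{1}{\left(-4 + \sqrt{42}\right) + \left(-160 + 36 \left(-450\right)\right)} = \frac{1}{\left(-4 + \sqrt{42}\right) - 16360} = \frac{1}{-16364 + \sqrt{42}}$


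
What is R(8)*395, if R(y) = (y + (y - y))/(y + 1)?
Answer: 3160/9 ≈ 351.11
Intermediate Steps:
R(y) = y/(1 + y) (R(y) = (y + 0)/(1 + y) = y/(1 + y))
R(8)*395 = (8/(1 + 8))*395 = (8/9)*395 = 3160/9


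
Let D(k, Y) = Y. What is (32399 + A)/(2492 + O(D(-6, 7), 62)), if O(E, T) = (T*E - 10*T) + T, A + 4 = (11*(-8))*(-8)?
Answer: 33099/2368 ≈ 13.978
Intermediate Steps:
A = 700 (A = -4 + (11*(-8))*(-8) = -4 - 88*(-8) = -4 + 704 = 700)
O(E, T) = -9*T + E*T (O(E, T) = (E*T - 10*T) + T = (-10*T + E*T) + T = -9*T + E*T)
(32399 + A)/(2492 + O(D(-6, 7), 62)) = (32399 + 700)/(2492 + 62*(-9 + 7)) = 33099/(2492 + 62*(-2)) = 33099/(2492 - 124) = 33099/2368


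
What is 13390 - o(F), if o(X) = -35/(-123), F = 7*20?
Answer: 1646935/123 ≈ 13390.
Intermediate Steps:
F = 140
o(X) = 35/123 (o(X) = -35*(-1/123) = 35/123)
13390 - o(F) = 13390 - 1*35/123 = 13390 - 35/123 = 1646935/123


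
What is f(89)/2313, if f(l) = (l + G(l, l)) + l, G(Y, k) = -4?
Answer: 58/771 ≈ 0.075227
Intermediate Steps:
f(l) = -4 + 2*l (f(l) = (l - 4) + l = (-4 + l) + l = -4 + 2*l)
f(89)/2313 = (-4 + 2*89)/2313 = (-4 + 178)*(1/2313) = 174*(1/2313) = 58/771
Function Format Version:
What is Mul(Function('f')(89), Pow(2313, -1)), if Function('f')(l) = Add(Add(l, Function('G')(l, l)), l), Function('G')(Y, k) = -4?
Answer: Rational(58, 771) ≈ 0.075227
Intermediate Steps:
Function('f')(l) = Add(-4, Mul(2, l)) (Function('f')(l) = Add(Add(l, -4), l) = Add(Add(-4, l), l) = Add(-4, Mul(2, l)))
Mul(Function('f')(89), Pow(2313, -1)) = Mul(Add(-4, Mul(2, 89)), Pow(2313, -1)) = Mul(Add(-4, 178), Rational(1, 2313)) = Mul(174, Rational(1, 2313)) = Rational(58, 771)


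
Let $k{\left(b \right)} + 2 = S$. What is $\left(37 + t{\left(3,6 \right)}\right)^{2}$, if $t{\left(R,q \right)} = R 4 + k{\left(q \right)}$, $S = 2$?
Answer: $2401$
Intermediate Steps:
$k{\left(b \right)} = 0$ ($k{\left(b \right)} = -2 + 2 = 0$)
$t{\left(R,q \right)} = 4 R$ ($t{\left(R,q \right)} = R 4 + 0 = 4 R + 0 = 4 R$)
$\left(37 + t{\left(3,6 \right)}\right)^{2} = \left(37 + 4 \cdot 3\right)^{2} = \left(37 + 12\right)^{2} = 49^{2} = 2401$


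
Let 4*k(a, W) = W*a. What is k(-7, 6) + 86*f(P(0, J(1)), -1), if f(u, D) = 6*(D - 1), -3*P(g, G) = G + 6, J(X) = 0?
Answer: -2085/2 ≈ -1042.5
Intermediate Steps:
P(g, G) = -2 - G/3 (P(g, G) = -(G + 6)/3 = -(6 + G)/3 = -2 - G/3)
k(a, W) = W*a/4 (k(a, W) = (W*a)/4 = W*a/4)
f(u, D) = -6 + 6*D (f(u, D) = 6*(-1 + D) = -6 + 6*D)
k(-7, 6) + 86*f(P(0, J(1)), -1) = (1/4)*6*(-7) + 86*(-6 + 6*(-1)) = -21/2 + 86*(-6 - 6) = -21/2 + 86*(-12) = -21/2 - 1032 = -2085/2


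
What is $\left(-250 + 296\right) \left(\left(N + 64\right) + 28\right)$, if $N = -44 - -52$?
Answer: $4600$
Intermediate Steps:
$N = 8$ ($N = -44 + 52 = 8$)
$\left(-250 + 296\right) \left(\left(N + 64\right) + 28\right) = \left(-250 + 296\right) \left(\left(8 + 64\right) + 28\right) = 46 \left(72 + 28\right) = 46 \cdot 100 = 4600$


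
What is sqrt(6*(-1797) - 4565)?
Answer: I*sqrt(15347) ≈ 123.88*I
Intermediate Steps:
sqrt(6*(-1797) - 4565) = sqrt(-10782 - 4565) = sqrt(-15347) = I*sqrt(15347)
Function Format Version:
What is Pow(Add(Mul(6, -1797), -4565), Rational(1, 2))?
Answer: Mul(I, Pow(15347, Rational(1, 2))) ≈ Mul(123.88, I)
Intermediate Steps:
Pow(Add(Mul(6, -1797), -4565), Rational(1, 2)) = Pow(Add(-10782, -4565), Rational(1, 2)) = Pow(-15347, Rational(1, 2)) = Mul(I, Pow(15347, Rational(1, 2)))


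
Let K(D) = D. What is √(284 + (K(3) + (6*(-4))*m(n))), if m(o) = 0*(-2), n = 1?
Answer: √287 ≈ 16.941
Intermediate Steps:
m(o) = 0
√(284 + (K(3) + (6*(-4))*m(n))) = √(284 + (3 + (6*(-4))*0)) = √(284 + (3 - 24*0)) = √(284 + (3 + 0)) = √(284 + 3) = √287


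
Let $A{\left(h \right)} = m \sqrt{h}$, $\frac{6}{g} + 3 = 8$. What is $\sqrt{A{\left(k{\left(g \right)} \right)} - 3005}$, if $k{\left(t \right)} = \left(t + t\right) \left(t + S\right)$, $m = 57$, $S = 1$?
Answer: $\frac{\sqrt{-75125 + 570 \sqrt{33}}}{5} \approx 53.61 i$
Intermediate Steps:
$g = \frac{6}{5}$ ($g = \frac{6}{-3 + 8} = \frac{6}{5} \approx 1.2$)
$k{\left(t \right)} = 2 t \left(1 + t\right)$ ($k{\left(t \right)} = \left(t + t\right) \left(t + 1\right) = 2 t \left(1 + t\right)$)
$A{\left(h \right)} = 57 \sqrt{h}$
$\sqrt{A{\left(k{\left(g \right)} \right)} - 3005} = \sqrt{57 \sqrt{2 \cdot \frac{6}{5} \left(1 + \frac{6}{5}\right)} - 3005} = \sqrt{57 \sqrt{2 \cdot \frac{6}{5} \cdot \frac{11}{5}} - 3005} = \sqrt{57 \sqrt{\frac{132}{25}} - 3005} = \sqrt{57 \frac{2 \sqrt{33}}{5} - 3005} = \sqrt{\frac{114 \sqrt{33}}{5} - 3005} = \sqrt{-3005 + \frac{114 \sqrt{33}}{5}}$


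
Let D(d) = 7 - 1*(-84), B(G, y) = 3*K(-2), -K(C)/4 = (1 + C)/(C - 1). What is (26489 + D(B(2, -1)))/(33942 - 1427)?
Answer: 5316/6503 ≈ 0.81747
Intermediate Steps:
K(C) = -4*(1 + C)/(-1 + C) (K(C) = -4*(1 + C)/(C - 1) = -4*(1 + C)/(-1 + C))
B(G, y) = -4 (B(G, y) = 3*(4*(-1 - 1*(-2))/(-1 - 2)) = 3*(4*(-1 + 2)/(-3)) = 3*(4*(-⅓)*1) = 3*(-4/3) = -4)
D(d) = 91 (D(d) = 7 + 84 = 91)
(26489 + D(B(2, -1)))/(33942 - 1427) = (26489 + 91)/(33942 - 1427) = 26580/32515 = 26580*(1/32515) = 5316/6503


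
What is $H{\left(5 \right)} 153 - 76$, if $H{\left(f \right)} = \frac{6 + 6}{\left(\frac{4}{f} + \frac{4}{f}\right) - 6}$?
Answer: $- \frac{5426}{11} \approx -493.27$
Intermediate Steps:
$H{\left(f \right)} = \frac{12}{-6 + \frac{8}{f}}$ ($H{\left(f \right)} = \frac{12}{\frac{8}{f} - 6} = \frac{12}{-6 + \frac{8}{f}}$)
$H{\left(5 \right)} 153 - 76 = \left(-6\right) 5 \frac{1}{-4 + 3 \cdot 5} \cdot 153 - 76 = \left(-6\right) 5 \frac{1}{-4 + 15} \cdot 153 - 76 = \left(-6\right) 5 \cdot \frac{1}{11} \cdot 153 - 76 = \left(- \frac{30}{11}\right) 153 - 76 = - \frac{4590}{11} - 76 = - \frac{5426}{11}$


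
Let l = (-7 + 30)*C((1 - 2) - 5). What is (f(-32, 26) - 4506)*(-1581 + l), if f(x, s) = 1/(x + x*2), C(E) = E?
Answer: 247866621/32 ≈ 7.7458e+6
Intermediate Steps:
l = -138 (l = (-7 + 30)*((1 - 2) - 5) = 23*(-1 - 5) = 23*(-6) = -138)
f(x, s) = 1/(3*x) (f(x, s) = 1/(x + 2*x) = 1/(3*x))
(f(-32, 26) - 4506)*(-1581 + l) = ((⅓)/(-32) - 4506)*(-1581 - 138) = ((⅓)*(-1/32) - 4506)*(-1719) = (-1/96 - 4506)*(-1719) = -432577/96*(-1719) = 247866621/32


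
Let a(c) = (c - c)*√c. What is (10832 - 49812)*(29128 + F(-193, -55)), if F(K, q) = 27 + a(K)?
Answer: -1136461900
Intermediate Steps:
a(c) = 0 (a(c) = 0*√c = 0)
F(K, q) = 27 (F(K, q) = 27 + 0 = 27)
(10832 - 49812)*(29128 + F(-193, -55)) = (10832 - 49812)*(29128 + 27) = -38980*29155 = -1136461900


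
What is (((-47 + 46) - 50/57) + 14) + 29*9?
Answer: 15568/57 ≈ 273.12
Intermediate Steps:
(((-47 + 46) - 50/57) + 14) + 29*9 = ((-1 - 50*1/57) + 14) + 261 = ((-1 - 50/57) + 14) + 261 = (-107/57 + 14) + 261 = 691/57 + 261 = 15568/57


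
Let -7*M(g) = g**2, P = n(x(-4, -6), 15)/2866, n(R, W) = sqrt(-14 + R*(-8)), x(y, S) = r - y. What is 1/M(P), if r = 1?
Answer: 28748846/27 ≈ 1.0648e+6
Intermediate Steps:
x(y, S) = 1 - y
n(R, W) = sqrt(-14 - 8*R)
P = 3*I*sqrt(6)/2866 (P = sqrt(-14 - 8*(1 - 1*(-4)))/2866 = sqrt(-14 - 8*(1 + 4))*(1/2866) = sqrt(-14 - 8*5)*(1/2866) = sqrt(-14 - 40)*(1/2866) = sqrt(-54)*(1/2866) = (3*I*sqrt(6))*(1/2866) = 3*I*sqrt(6)/2866 ≈ 0.002564*I)
M(g) = -g**2/7
1/M(P) = 1/(-(3*I*sqrt(6)/2866)**2/7) = 1/(-1/7*(-27/4106978)) = 1/(27/28748846) = 28748846/27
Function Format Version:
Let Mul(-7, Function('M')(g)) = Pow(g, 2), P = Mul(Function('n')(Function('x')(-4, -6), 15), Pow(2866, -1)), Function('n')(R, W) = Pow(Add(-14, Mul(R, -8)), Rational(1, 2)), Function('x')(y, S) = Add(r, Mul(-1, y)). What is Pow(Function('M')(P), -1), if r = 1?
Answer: Rational(28748846, 27) ≈ 1.0648e+6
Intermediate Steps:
Function('x')(y, S) = Add(1, Mul(-1, y))
Function('n')(R, W) = Pow(Add(-14, Mul(-8, R)), Rational(1, 2))
P = Mul(Rational(3, 2866), I, Pow(6, Rational(1, 2))) (P = Mul(Pow(Add(-14, Mul(-8, Add(1, Mul(-1, -4)))), Rational(1, 2)), Pow(2866, -1)) = Mul(Pow(Add(-14, Mul(-8, Add(1, 4))), Rational(1, 2)), Rational(1, 2866)) = Mul(Pow(Add(-14, Mul(-8, 5)), Rational(1, 2)), Rational(1, 2866)) = Mul(Pow(Add(-14, -40), Rational(1, 2)), Rational(1, 2866)) = Mul(Pow(-54, Rational(1, 2)), Rational(1, 2866)) = Mul(Mul(3, I, Pow(6, Rational(1, 2))), Rational(1, 2866)) = Mul(Rational(3, 2866), I, Pow(6, Rational(1, 2))) ≈ Mul(0.0025640, I))
Function('M')(g) = Mul(Rational(-1, 7), Pow(g, 2))
Pow(Function('M')(P), -1) = Pow(Mul(Rational(-1, 7), Pow(Mul(Rational(3, 2866), I, Pow(6, Rational(1, 2))), 2)), -1) = Pow(Mul(Rational(-1, 7), Rational(-27, 4106978)), -1) = Pow(Rational(27, 28748846), -1) = Rational(28748846, 27)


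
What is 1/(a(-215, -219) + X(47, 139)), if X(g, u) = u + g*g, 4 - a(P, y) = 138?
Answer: 1/2214 ≈ 0.00045167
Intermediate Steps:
a(P, y) = -134 (a(P, y) = 4 - 1*138 = 4 - 138 = -134)
X(g, u) = u + g²
1/(a(-215, -219) + X(47, 139)) = 1/(-134 + (139 + 47²)) = 1/(-134 + (139 + 2209)) = 1/(-134 + 2348) = 1/2214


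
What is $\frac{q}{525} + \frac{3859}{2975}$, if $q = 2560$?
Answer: $\frac{463}{75} \approx 6.1733$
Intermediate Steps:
$\frac{q}{525} + \frac{3859}{2975} = \frac{2560}{525} + \frac{3859}{2975} = 2560 \cdot \frac{1}{525} + 3859 \cdot \frac{1}{2975} = \frac{512}{105} + \frac{227}{175} = \frac{463}{75}$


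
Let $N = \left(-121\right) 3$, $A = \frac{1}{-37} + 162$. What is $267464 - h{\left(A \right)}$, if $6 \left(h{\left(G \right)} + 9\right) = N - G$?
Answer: $\frac{29699215}{111} \approx 2.6756 \cdot 10^{5}$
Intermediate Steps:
$A = \frac{5993}{37}$ ($A = - \frac{1}{37} + 162 = \frac{5993}{37} \approx 161.97$)
$N = -363$
$h{\left(G \right)} = - \frac{139}{2} - \frac{G}{6}$ ($h{\left(G \right)} = -9 + \frac{-363 - G}{6} = -9 - \left(\frac{121}{2} + \frac{G}{6}\right) = - \frac{139}{2} - \frac{G}{6}$)
$267464 - h{\left(A \right)} = 267464 - \left(- \frac{139}{2} - \frac{5993}{222}\right) = 267464 - - \frac{10711}{111} = 267464 + \frac{10711}{111} = \frac{29699215}{111}$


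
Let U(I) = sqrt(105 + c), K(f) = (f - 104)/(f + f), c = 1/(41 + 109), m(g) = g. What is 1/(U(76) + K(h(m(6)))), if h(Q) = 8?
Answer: 900/10351 + 5*sqrt(94506)/10351 ≈ 0.23545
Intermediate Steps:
c = 1/150 ≈ 0.0066667
K(f) = (-104 + f)/(2*f) (K(f) = (-104 + f)/((2*f)) = (-104 + f)*(1/(2*f)) = (-104 + f)/(2*f))
U(I) = sqrt(94506)/30 (U(I) = sqrt(105 + 1/150) = sqrt(15751/150) = sqrt(94506)/30)
1/(U(76) + K(h(m(6)))) = 1/(sqrt(94506)/30 + (1/2)*(-104 + 8)/8) = 1/(sqrt(94506)/30 + (1/2)*(1/8)*(-96)) = 1/(sqrt(94506)/30 - 6) = 1/(-6 + sqrt(94506)/30)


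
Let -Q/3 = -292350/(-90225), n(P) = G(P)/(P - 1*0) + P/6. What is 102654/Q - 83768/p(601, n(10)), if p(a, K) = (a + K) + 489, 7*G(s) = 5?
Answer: -950609350275/89367497 ≈ -10637.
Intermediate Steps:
G(s) = 5/7 (G(s) = (⅐)*5 = 5/7)
n(P) = P/6 + 5/(7*P) (n(P) = 5/(7*(P - 1*0)) + P/6 = 5/(7*(P + 0)) + P*(⅙) = 5/(7*P) + P/6 = P/6 + 5/(7*P))
Q = -3898/401 (Q = -(-877050)/(-90225) = -(-877050)*(-1)/90225 = -3*3898/1203 = -3898/401 ≈ -9.7207)
p(a, K) = 489 + K + a (p(a, K) = (K + a) + 489 = 489 + K + a)
102654/Q - 83768/p(601, n(10)) = 102654/(-3898/401) - 83768/(489 + ((⅙)*10 + (5/7)/10) + 601) = 102654*(-401/3898) - 83768/(489 + (5/3 + (5/7)*(⅒)) + 601) = -20582127/1949 - 83768/(489 + (5/3 + 1/14) + 601) = -20582127/1949 - 83768/(489 + 73/42 + 601) = -20582127/1949 - 83768/45853/42 = -20582127/1949 - 83768*42/45853 = -20582127/1949 - 3518256/45853 = -950609350275/89367497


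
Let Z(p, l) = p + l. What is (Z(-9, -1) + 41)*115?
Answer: 3565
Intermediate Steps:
Z(p, l) = l + p
(Z(-9, -1) + 41)*115 = ((-1 - 9) + 41)*115 = (-10 + 41)*115 = 31*115 = 3565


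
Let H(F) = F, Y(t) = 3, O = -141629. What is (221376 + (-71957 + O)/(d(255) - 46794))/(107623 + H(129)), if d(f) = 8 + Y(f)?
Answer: 5178423497/2520480908 ≈ 2.0545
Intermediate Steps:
d(f) = 11 (d(f) = 8 + 3 = 11)
(221376 + (-71957 + O)/(d(255) - 46794))/(107623 + H(129)) = (221376 + (-71957 - 141629)/(11 - 46794))/(107623 + 129) = (221376 - 213586/(-46783))/107752 = (221376 - 213586*(-1/46783))*(1/107752) = (221376 + 213586/46783)*(1/107752) = (10356846994/46783)*(1/107752) = 5178423497/2520480908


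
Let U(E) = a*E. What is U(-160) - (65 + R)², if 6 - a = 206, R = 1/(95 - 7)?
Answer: 215078159/7744 ≈ 27774.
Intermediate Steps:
R = 1/88 ≈ 0.011364
a = -200 (a = 6 - 1*206 = 6 - 206 = -200)
U(E) = -200*E
U(-160) - (65 + R)² = -200*(-160) - (65 + 1/88)² = 32000 - (5721/88)² = 32000 - 1*32729841/7744 = 32000 - 32729841/7744 = 215078159/7744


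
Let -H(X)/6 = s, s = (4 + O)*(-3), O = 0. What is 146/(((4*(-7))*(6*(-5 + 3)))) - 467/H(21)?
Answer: -1525/252 ≈ -6.0516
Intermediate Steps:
s = -12 (s = (4 + 0)*(-3) = 4*(-3) = -12)
H(X) = 72 (H(X) = -6*(-12) = 72)
146/(((4*(-7))*(6*(-5 + 3)))) - 467/H(21) = 146/(((4*(-7))*(6*(-5 + 3)))) - 467/72 = 146/((-168*(-2))) - 467*1/72 = 146/((-28*(-12))) - 467/72 = 146/336 - 467/72 = 146*(1/336) - 467/72 = 73/168 - 467/72 = -1525/252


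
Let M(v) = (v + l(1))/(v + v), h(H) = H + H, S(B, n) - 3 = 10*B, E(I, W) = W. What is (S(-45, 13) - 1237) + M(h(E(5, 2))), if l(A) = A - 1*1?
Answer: -3367/2 ≈ -1683.5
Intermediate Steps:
l(A) = -1 + A (l(A) = A - 1 = -1 + A)
S(B, n) = 3 + 10*B
h(H) = 2*H
M(v) = ½ (M(v) = (v + (-1 + 1))/(v + v) = (v + 0)/((2*v)) = v*(1/(2*v)) = ½)
(S(-45, 13) - 1237) + M(h(E(5, 2))) = ((3 + 10*(-45)) - 1237) + ½ = ((3 - 450) - 1237) + ½ = (-447 - 1237) + ½ = -1684 + ½ = -3367/2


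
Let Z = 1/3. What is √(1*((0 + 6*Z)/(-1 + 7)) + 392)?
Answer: √3531/3 ≈ 19.807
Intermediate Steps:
Z = ⅓ ≈ 0.33333
√(1*((0 + 6*Z)/(-1 + 7)) + 392) = √(1*((0 + 6*(⅓))/(-1 + 7)) + 392) = √(1*((0 + 2)/6) + 392) = √(1*(2*(⅙)) + 392) = √(1*(⅓) + 392) = √(⅓ + 392) = √(1177/3) = √3531/3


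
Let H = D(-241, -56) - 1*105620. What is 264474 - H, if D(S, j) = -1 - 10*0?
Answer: 370095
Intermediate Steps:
D(S, j) = -1 (D(S, j) = -1 + 0 = -1)
H = -105621 (H = -1 - 1*105620 = -1 - 105620 = -105621)
264474 - H = 264474 - 1*(-105621) = 264474 + 105621 = 370095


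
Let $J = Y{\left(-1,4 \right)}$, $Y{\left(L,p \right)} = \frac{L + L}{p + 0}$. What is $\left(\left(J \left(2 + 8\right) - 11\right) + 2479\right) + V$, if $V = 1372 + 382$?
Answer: $4217$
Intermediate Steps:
$Y{\left(L,p \right)} = \frac{2 L}{p}$
$J = - \frac{1}{2}$ ($J = 2 \left(-1\right) \frac{1}{4} = - \frac{1}{2} \approx -0.5$)
$V = 1754$
$\left(\left(J \left(2 + 8\right) - 11\right) + 2479\right) + V = \left(\left(- \frac{2 + 8}{2} - 11\right) + 2479\right) + 1754 = \left(\left(\left(- \frac{1}{2}\right) 10 - 11\right) + 2479\right) + 1754 = \left(\left(-5 - 11\right) + 2479\right) + 1754 = \left(-16 + 2479\right) + 1754 = 2463 + 1754 = 4217$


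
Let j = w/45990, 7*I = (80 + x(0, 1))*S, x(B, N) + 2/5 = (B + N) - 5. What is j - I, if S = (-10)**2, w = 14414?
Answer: -24827393/22995 ≈ -1079.7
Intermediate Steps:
x(B, N) = -27/5 + B + N (x(B, N) = -2/5 + ((B + N) - 5) = -2/5 + (-5 + B + N) = -27/5 + B + N)
S = 100
I = 1080 (I = ((80 + (-27/5 + 0 + 1))*100)/7 = ((80 - 22/5)*100)/7 = ((378/5)*100)/7 = (1/7)*7560 = 1080)
j = 7207/22995 (j = 14414/45990 = 14414*(1/45990) = 7207/22995 ≈ 0.31342)
j - I = 7207/22995 - 1*1080 = 7207/22995 - 1080 = -24827393/22995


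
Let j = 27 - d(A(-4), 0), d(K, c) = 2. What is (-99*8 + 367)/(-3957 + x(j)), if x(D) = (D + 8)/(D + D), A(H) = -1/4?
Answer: 21250/197817 ≈ 0.10742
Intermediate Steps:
A(H) = -¼ (A(H) = -1*¼ = -¼)
j = 25 (j = 27 - 1*2 = 27 - 2 = 25)
x(D) = (8 + D)/(2*D) (x(D) = (8 + D)/((2*D)) = (8 + D)*(1/(2*D)) = (8 + D)/(2*D))
(-99*8 + 367)/(-3957 + x(j)) = (-99*8 + 367)/(-3957 + (½)*(8 + 25)/25) = (-792 + 367)/(-3957 + (½)*(1/25)*33) = -425/(-3957 + 33/50) = -425/(-197817/50) = -425*(-50/197817) = 21250/197817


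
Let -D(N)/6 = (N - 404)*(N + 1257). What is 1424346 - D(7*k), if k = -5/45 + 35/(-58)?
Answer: -74845527713/45414 ≈ -1.6481e+6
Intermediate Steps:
k = -373/522 (k = -5*1/45 + 35*(-1/58) = -1/9 - 35/58 = -373/522 ≈ -0.71456)
D(N) = -6*(-404 + N)*(1257 + N) (D(N) = -6*(N - 404)*(N + 1257) = -6*(-404 + N)*(1257 + N))
1424346 - D(7*k) = 1424346 - (3046968 - 35826*(-373)/522 - 6*(7*(-373/522))**2) = 1424346 - (3046968 - 5118*(-2611/522) - 6*(-2611/522)**2) = 1424346 - (3046968 + 2227183/87 - 6*6817321/272484) = 1424346 - (3046968 + 2227183/87 - 6817321/45414) = 1424346 - 1*139530776957/45414 = 1424346 - 139530776957/45414 = -74845527713/45414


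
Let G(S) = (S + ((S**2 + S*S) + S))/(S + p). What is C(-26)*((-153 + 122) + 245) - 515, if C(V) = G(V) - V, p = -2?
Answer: -34207/7 ≈ -4886.7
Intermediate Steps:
G(S) = (2*S + 2*S**2)/(-2 + S) (G(S) = (S + ((S**2 + S*S) + S))/(S - 2) = (S + ((S**2 + S**2) + S))/(-2 + S) = (S + (2*S**2 + S))/(-2 + S) = (S + (S + 2*S**2))/(-2 + S) = (2*S + 2*S**2)/(-2 + S))
C(V) = -V + 2*V*(1 + V)/(-2 + V) (C(V) = 2*V*(1 + V)/(-2 + V) - V = -V + 2*V*(1 + V)/(-2 + V))
C(-26)*((-153 + 122) + 245) - 515 = (-26*(4 - 26)/(-2 - 26))*((-153 + 122) + 245) - 515 = (-26*(-22)/(-28))*(-31 + 245) - 515 = -26*(-1/28)*(-22)*214 - 515 = -143/7*214 - 515 = -30602/7 - 515 = -34207/7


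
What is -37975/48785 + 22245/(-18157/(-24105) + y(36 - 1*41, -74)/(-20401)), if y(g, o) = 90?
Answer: 106732314294663160/3593029953799 ≈ 29705.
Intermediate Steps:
-37975/48785 + 22245/(-18157/(-24105) + y(36 - 1*41, -74)/(-20401)) = -37975/48785 + 22245/(-18157/(-24105) + 90/(-20401)) = -37975*1/48785 + 22245/(-18157*(-1/24105) + 90*(-1/20401)) = -7595/9757 + 22245/(18157/24105 - 90/20401) = -7595/9757 + 22245/(368251507/491766105) = -7595/9757 + 22245*(491766105/368251507) = -7595/9757 + 10939337005725/368251507 = 106732314294663160/3593029953799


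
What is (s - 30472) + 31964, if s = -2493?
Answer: -1001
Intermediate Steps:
(s - 30472) + 31964 = (-2493 - 30472) + 31964 = -32965 + 31964 = -1001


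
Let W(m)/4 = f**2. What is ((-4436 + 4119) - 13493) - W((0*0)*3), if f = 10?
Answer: -14210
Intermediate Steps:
W(m) = 400 (W(m) = 4*10**2 = 4*100 = 400)
((-4436 + 4119) - 13493) - W((0*0)*3) = ((-4436 + 4119) - 13493) - 1*400 = (-317 - 13493) - 400 = -13810 - 400 = -14210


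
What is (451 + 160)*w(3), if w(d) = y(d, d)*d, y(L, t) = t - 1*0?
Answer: 5499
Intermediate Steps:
y(L, t) = t (y(L, t) = t + 0 = t)
w(d) = d² (w(d) = d*d = d²)
(451 + 160)*w(3) = (451 + 160)*3² = 611*9 = 5499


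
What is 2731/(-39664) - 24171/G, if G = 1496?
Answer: -120350515/7417168 ≈ -16.226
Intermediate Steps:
2731/(-39664) - 24171/G = 2731/(-39664) - 24171/1496 = 2731*(-1/39664) - 24171*1/1496 = -2731/39664 - 24171/1496 = -120350515/7417168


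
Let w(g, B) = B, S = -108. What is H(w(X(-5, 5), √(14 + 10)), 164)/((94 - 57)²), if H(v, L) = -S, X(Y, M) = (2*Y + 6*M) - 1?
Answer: 108/1369 ≈ 0.078890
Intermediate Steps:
X(Y, M) = -1 + 2*Y + 6*M
H(v, L) = 108 (H(v, L) = -1*(-108) = 108)
H(w(X(-5, 5), √(14 + 10)), 164)/((94 - 57)²) = 108/((94 - 57)²) = 108/(37²) = 108/1369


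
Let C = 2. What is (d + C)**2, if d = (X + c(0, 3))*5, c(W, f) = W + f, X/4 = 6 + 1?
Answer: 24649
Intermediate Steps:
X = 28 (X = 4*(6 + 1) = 4*7 = 28)
d = 155 (d = (28 + (0 + 3))*5 = (28 + 3)*5 = 31*5 = 155)
(d + C)**2 = (155 + 2)**2 = 157**2 = 24649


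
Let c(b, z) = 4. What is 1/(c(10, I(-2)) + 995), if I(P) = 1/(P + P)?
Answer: 1/999 ≈ 0.0010010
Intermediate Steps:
I(P) = 1/(2*P)
1/(c(10, I(-2)) + 995) = 1/(4 + 995) = 1/999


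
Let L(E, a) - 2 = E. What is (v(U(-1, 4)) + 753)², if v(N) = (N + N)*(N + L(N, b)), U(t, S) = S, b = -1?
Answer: 693889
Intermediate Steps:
L(E, a) = 2 + E
v(N) = 2*N*(2 + 2*N) (v(N) = (N + N)*(N + (2 + N)) = (2*N)*(2 + 2*N) = 2*N*(2 + 2*N))
(v(U(-1, 4)) + 753)² = (4*4*(1 + 4) + 753)² = (4*4*5 + 753)² = (80 + 753)² = 833² = 693889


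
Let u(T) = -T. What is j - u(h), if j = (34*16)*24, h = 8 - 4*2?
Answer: 13056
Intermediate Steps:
h = 0 (h = 8 - 8 = 0)
j = 13056 (j = 544*24 = 13056)
j - u(h) = 13056 - (-1)*0 = 13056 - 1*0 = 13056 + 0 = 13056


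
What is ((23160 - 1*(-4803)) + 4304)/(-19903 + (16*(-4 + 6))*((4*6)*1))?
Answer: -32267/19135 ≈ -1.6863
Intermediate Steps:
((23160 - 1*(-4803)) + 4304)/(-19903 + (16*(-4 + 6))*((4*6)*1)) = ((23160 + 4803) + 4304)/(-19903 + (16*2)*(24*1)) = (27963 + 4304)/(-19903 + 32*24) = 32267/(-19903 + 768) = 32267/(-19135) = 32267*(-1/19135) = -32267/19135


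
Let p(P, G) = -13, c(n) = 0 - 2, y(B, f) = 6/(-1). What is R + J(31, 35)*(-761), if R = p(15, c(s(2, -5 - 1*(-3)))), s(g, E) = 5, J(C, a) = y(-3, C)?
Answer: 4553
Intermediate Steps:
y(B, f) = -6 (y(B, f) = 6*(-1) = -6)
J(C, a) = -6
c(n) = -2
R = -13
R + J(31, 35)*(-761) = -13 - 6*(-761) = -13 + 4566 = 4553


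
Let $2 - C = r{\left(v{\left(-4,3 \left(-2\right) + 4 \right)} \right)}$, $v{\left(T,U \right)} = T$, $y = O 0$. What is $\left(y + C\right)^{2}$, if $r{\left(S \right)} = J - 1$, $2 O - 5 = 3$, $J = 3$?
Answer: $0$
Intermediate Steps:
$O = 4$ ($O = \frac{5}{2} + \frac{1}{2} \cdot 3 = \frac{5}{2} + \frac{3}{2} = 4$)
$y = 0$ ($y = 4 \cdot 0 = 0$)
$r{\left(S \right)} = 2$ ($r{\left(S \right)} = 3 - 1 = 2$)
$C = 0$ ($C = 2 - 2 = 0$)
$\left(y + C\right)^{2} = \left(0 + 0\right)^{2} = 0^{2} = 0$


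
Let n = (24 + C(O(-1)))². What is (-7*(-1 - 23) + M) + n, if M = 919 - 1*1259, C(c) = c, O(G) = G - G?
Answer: 404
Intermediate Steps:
O(G) = 0
n = 576 (n = (24 + 0)² = 24² = 576)
M = -340 (M = 919 - 1259 = -340)
(-7*(-1 - 23) + M) + n = (-7*(-1 - 23) - 340) + 576 = (-7*(-24) - 340) + 576 = (168 - 340) + 576 = -172 + 576 = 404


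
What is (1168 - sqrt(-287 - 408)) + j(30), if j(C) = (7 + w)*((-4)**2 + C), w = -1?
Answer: 1444 - I*sqrt(695) ≈ 1444.0 - 26.363*I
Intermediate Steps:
j(C) = 96 + 6*C (j(C) = (7 - 1)*((-4)**2 + C) = 6*(16 + C) = 96 + 6*C)
(1168 - sqrt(-287 - 408)) + j(30) = (1168 - sqrt(-287 - 408)) + (96 + 6*30) = (1168 - sqrt(-695)) + (96 + 180) = (1168 - I*sqrt(695)) + 276 = 1444 - I*sqrt(695)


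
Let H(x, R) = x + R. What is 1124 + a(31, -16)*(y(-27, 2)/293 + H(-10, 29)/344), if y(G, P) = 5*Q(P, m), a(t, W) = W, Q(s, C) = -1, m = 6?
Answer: 14153582/12599 ≈ 1123.4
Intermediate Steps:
y(G, P) = -5 (y(G, P) = 5*(-1) = -5)
H(x, R) = R + x
1124 + a(31, -16)*(y(-27, 2)/293 + H(-10, 29)/344) = 1124 - 16*(-5/293 + (29 - 10)/344) = 1124 - 16*(-5*1/293 + 19*(1/344)) = 1124 - 16*(-5/293 + 19/344) = 1124 - 16*3847/100792 = 1124 - 7694/12599 = 14153582/12599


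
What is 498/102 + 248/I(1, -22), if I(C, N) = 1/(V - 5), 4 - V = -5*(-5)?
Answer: -109533/17 ≈ -6443.1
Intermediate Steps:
V = -21 (V = 4 - (-5)*(-5) = 4 - 1*25 = 4 - 25 = -21)
I(C, N) = -1/26 (I(C, N) = 1/(-21 - 5) = 1/(-26) = -1/26)
498/102 + 248/I(1, -22) = 498/102 + 248/(-1/26) = 498*(1/102) + 248*(-26) = 83/17 - 6448 = -109533/17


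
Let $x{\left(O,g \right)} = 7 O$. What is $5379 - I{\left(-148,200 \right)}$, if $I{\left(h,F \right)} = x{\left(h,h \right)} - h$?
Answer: $6267$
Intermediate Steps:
$I{\left(h,F \right)} = 6 h$ ($I{\left(h,F \right)} = 7 h - h = 6 h$)
$5379 - I{\left(-148,200 \right)} = 5379 - 6 \left(-148\right) = 5379 - -888 = 5379 + 888 = 6267$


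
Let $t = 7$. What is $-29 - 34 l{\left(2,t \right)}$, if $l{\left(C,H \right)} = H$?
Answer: $-267$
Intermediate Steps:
$-29 - 34 l{\left(2,t \right)} = -29 - 238 = -267$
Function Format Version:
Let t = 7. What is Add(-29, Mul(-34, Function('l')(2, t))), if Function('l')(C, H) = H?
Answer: -267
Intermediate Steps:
Add(-29, Mul(-34, Function('l')(2, t))) = Add(-29, Mul(-34, 7)) = Add(-29, -238) = -267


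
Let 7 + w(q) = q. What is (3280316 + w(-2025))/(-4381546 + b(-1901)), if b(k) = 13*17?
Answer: -3278284/4381325 ≈ -0.74824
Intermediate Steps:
b(k) = 221
w(q) = -7 + q
(3280316 + w(-2025))/(-4381546 + b(-1901)) = (3280316 + (-7 - 2025))/(-4381546 + 221) = (3280316 - 2032)/(-4381325) = 3278284*(-1/4381325) = -3278284/4381325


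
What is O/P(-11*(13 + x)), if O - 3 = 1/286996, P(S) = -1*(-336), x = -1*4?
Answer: 860989/96430656 ≈ 0.0089286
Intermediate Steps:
x = -4
P(S) = 336
O = 860989/286996 (O = 3 + 1/286996 = 860989/286996 ≈ 3.0000)
O/P(-11*(13 + x)) = (860989/286996)/336 = (860989/286996)*(1/336) = 860989/96430656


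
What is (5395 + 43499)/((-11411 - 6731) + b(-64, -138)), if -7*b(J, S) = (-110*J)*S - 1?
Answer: 114086/281509 ≈ 0.40527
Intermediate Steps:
b(J, S) = ⅐ + 110*J*S/7 (b(J, S) = -((-110*J)*S - 1)/7 = -(-110*J*S - 1)/7 = -(-1 - 110*J*S)/7 = ⅐ + 110*J*S/7)
(5395 + 43499)/((-11411 - 6731) + b(-64, -138)) = (5395 + 43499)/((-11411 - 6731) + (⅐ + (110/7)*(-64)*(-138))) = 48894/(-18142 + (⅐ + 971520/7)) = 48894/(-18142 + 971521/7) = 48894/(844527/7) = 48894*(7/844527) = 114086/281509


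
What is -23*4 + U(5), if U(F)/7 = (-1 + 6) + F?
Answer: -22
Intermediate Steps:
U(F) = 35 + 7*F (U(F) = 7*((-1 + 6) + F) = 7*(5 + F) = 35 + 7*F)
-23*4 + U(5) = -23*4 + (35 + 7*5) = -92 + (35 + 35) = -92 + 70 = -22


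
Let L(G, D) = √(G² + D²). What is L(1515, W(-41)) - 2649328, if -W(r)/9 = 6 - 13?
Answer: -2649328 + 3*√255466 ≈ -2.6478e+6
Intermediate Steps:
W(r) = 63 (W(r) = -9*(6 - 13) = -9*(-7) = 63)
L(G, D) = √(D² + G²)
L(1515, W(-41)) - 2649328 = √(63² + 1515²) - 2649328 = √(3969 + 2295225) - 2649328 = √2299194 - 2649328 = 3*√255466 - 2649328 = -2649328 + 3*√255466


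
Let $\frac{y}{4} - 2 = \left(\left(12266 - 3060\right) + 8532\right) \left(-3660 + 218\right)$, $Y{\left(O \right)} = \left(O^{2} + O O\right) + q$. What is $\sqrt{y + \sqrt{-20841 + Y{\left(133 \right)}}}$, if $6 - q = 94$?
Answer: $\sqrt{-244216776 + \sqrt{14449}} \approx 15627.0 i$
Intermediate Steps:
$q = -88$ ($q = 6 - 94 = -88$)
$Y{\left(O \right)} = -88 + 2 O^{2}$ ($Y{\left(O \right)} = \left(O^{2} + O O\right) - 88 = \left(O^{2} + O^{2}\right) - 88 = 2 O^{2} - 88 = -88 + 2 O^{2}$)
$y = -244216776$ ($y = 8 + 4 \left(\left(12266 - 3060\right) + 8532\right) \left(-3660 + 218\right) = 8 + 4 \left(\left(12266 - 3060\right) + 8532\right) \left(-3442\right) = 8 + 4 \left(9206 + 8532\right) \left(-3442\right) = 8 + 4 \cdot 17738 \left(-3442\right) = 8 + 4 \left(-61054196\right) = 8 - 244216784 = -244216776$)
$\sqrt{y + \sqrt{-20841 + Y{\left(133 \right)}}} = \sqrt{-244216776 + \sqrt{-20841 - \left(88 - 2 \cdot 133^{2}\right)}} = \sqrt{-244216776 + \sqrt{-20841 + \left(-88 + 2 \cdot 17689\right)}} = \sqrt{-244216776 + \sqrt{-20841 + \left(-88 + 35378\right)}} = \sqrt{-244216776 + \sqrt{-20841 + 35290}} = \sqrt{-244216776 + \sqrt{14449}}$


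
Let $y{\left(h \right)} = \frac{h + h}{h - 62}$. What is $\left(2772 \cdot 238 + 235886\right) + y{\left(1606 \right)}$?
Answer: $\frac{345710895}{386} \approx 8.9562 \cdot 10^{5}$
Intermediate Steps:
$y{\left(h \right)} = \frac{2 h}{-62 + h}$
$\left(2772 \cdot 238 + 235886\right) + y{\left(1606 \right)} = \left(2772 \cdot 238 + 235886\right) + 2 \cdot 1606 \frac{1}{-62 + 1606} = \left(659736 + 235886\right) + 2 \cdot 1606 \cdot \frac{1}{1544} = 895622 + 2 \cdot 1606 \cdot \frac{1}{1544} = 895622 + \frac{803}{386} = \frac{345710895}{386}$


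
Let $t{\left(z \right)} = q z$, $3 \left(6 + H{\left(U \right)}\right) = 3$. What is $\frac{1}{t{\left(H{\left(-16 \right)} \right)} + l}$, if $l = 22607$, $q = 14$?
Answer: $\frac{1}{22537} \approx 4.4371 \cdot 10^{-5}$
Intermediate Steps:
$H{\left(U \right)} = -5$ ($H{\left(U \right)} = -6 + \frac{1}{3} \cdot 3 = -6 + 1 = -5$)
$t{\left(z \right)} = 14 z$
$\frac{1}{t{\left(H{\left(-16 \right)} \right)} + l} = \frac{1}{14 \left(-5\right) + 22607} = \frac{1}{-70 + 22607} = \frac{1}{22537}$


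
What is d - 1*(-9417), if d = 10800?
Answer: 20217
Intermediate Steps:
d - 1*(-9417) = 10800 - 1*(-9417) = 10800 + 9417 = 20217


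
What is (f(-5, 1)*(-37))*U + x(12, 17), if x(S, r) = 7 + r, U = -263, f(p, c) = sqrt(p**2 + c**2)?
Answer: 24 + 9731*sqrt(26) ≈ 49643.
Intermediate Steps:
f(p, c) = sqrt(c**2 + p**2)
(f(-5, 1)*(-37))*U + x(12, 17) = (sqrt(1**2 + (-5)**2)*(-37))*(-263) + (7 + 17) = (sqrt(1 + 25)*(-37))*(-263) + 24 = (sqrt(26)*(-37))*(-263) + 24 = -37*sqrt(26)*(-263) + 24 = 9731*sqrt(26) + 24 = 24 + 9731*sqrt(26)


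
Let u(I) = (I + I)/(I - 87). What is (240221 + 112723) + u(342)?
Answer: 30000468/85 ≈ 3.5295e+5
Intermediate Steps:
u(I) = 2*I/(-87 + I) (u(I) = (2*I)/(-87 + I) = 2*I/(-87 + I))
(240221 + 112723) + u(342) = (240221 + 112723) + 2*342/(-87 + 342) = 352944 + 2*342/255 = 352944 + 2*342*(1/255) = 352944 + 228/85 = 30000468/85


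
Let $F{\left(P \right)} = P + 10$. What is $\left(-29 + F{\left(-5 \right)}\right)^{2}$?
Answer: $576$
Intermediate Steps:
$F{\left(P \right)} = 10 + P$
$\left(-29 + F{\left(-5 \right)}\right)^{2} = \left(-29 + \left(10 - 5\right)\right)^{2} = \left(-29 + 5\right)^{2} = \left(-24\right)^{2} = 576$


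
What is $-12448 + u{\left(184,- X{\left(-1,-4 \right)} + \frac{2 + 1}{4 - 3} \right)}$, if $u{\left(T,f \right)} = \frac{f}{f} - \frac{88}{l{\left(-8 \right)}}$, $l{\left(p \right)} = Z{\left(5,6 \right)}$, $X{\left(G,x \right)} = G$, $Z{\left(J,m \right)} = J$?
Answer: $- \frac{62323}{5} \approx -12465.0$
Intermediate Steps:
$l{\left(p \right)} = 5$
$u{\left(T,f \right)} = - \frac{83}{5}$ ($u{\left(T,f \right)} = \frac{f}{f} - \frac{88}{5} = 1 - \frac{88}{5} = - \frac{83}{5}$)
$-12448 + u{\left(184,- X{\left(-1,-4 \right)} + \frac{2 + 1}{4 - 3} \right)} = -12448 - \frac{83}{5} = - \frac{62323}{5}$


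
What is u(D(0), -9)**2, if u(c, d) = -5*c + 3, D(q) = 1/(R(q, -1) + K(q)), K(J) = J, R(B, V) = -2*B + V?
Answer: 64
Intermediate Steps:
R(B, V) = V - 2*B
D(q) = 1/(-1 - q) (D(q) = 1/((-1 - 2*q) + q) = 1/(-1 - q))
u(c, d) = 3 - 5*c
u(D(0), -9)**2 = (3 - 5/(-1 - 1*0))**2 = (3 - 5/(-1 + 0))**2 = (3 - 5/(-1))**2 = (3 - 5*(-1))**2 = (3 + 5)**2 = 8**2 = 64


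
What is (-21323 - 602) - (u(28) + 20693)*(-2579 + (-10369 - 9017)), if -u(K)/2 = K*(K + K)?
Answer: 385617580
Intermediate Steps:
u(K) = -4*K² (u(K) = -2*K*(K + K) = -2*K*2*K = -4*K²)
(-21323 - 602) - (u(28) + 20693)*(-2579 + (-10369 - 9017)) = (-21323 - 602) - (-4*28² + 20693)*(-2579 + (-10369 - 9017)) = -21925 - (-4*784 + 20693)*(-2579 - 19386) = -21925 - (-3136 + 20693)*(-21965) = -21925 - 17557*(-21965) = -21925 - 1*(-385639505) = -21925 + 385639505 = 385617580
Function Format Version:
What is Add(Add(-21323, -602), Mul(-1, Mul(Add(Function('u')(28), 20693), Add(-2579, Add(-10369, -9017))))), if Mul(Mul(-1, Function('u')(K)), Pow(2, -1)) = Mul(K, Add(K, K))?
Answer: 385617580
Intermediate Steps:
Function('u')(K) = Mul(-4, Pow(K, 2)) (Function('u')(K) = Mul(-2, Mul(K, Add(K, K))) = Mul(-2, Mul(K, Mul(2, K))) = Mul(-2, Mul(2, Pow(K, 2))) = Mul(-4, Pow(K, 2)))
Add(Add(-21323, -602), Mul(-1, Mul(Add(Function('u')(28), 20693), Add(-2579, Add(-10369, -9017))))) = Add(Add(-21323, -602), Mul(-1, Mul(Add(Mul(-4, Pow(28, 2)), 20693), Add(-2579, Add(-10369, -9017))))) = Add(-21925, Mul(-1, Mul(Add(Mul(-4, 784), 20693), Add(-2579, -19386)))) = Add(-21925, Mul(-1, Mul(Add(-3136, 20693), -21965))) = Add(-21925, Mul(-1, Mul(17557, -21965))) = Add(-21925, Mul(-1, -385639505)) = Add(-21925, 385639505) = 385617580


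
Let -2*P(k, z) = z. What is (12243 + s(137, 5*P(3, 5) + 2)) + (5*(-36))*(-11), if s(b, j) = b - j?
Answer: 28741/2 ≈ 14371.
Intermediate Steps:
P(k, z) = -z/2
(12243 + s(137, 5*P(3, 5) + 2)) + (5*(-36))*(-11) = (12243 + (137 - (5*(-½*5) + 2))) + (5*(-36))*(-11) = (12243 + (137 - (5*(-5/2) + 2))) - 180*(-11) = (12243 + (137 - (-25/2 + 2))) + 1980 = (12243 + (137 - 1*(-21/2))) + 1980 = (12243 + (137 + 21/2)) + 1980 = (12243 + 295/2) + 1980 = 24781/2 + 1980 = 28741/2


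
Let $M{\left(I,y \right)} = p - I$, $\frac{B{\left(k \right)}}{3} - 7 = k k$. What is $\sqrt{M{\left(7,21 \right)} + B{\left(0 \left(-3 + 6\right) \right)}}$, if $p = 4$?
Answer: $3 \sqrt{2} \approx 4.2426$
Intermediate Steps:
$B{\left(k \right)} = 21 + 3 k^{2}$ ($B{\left(k \right)} = 21 + 3 k k = 21 + 3 k^{2}$)
$M{\left(I,y \right)} = 4 - I$
$\sqrt{M{\left(7,21 \right)} + B{\left(0 \left(-3 + 6\right) \right)}} = \sqrt{\left(4 - 7\right) + \left(21 + 3 \left(0 \left(-3 + 6\right)\right)^{2}\right)} = \sqrt{\left(4 - 7\right) + \left(21 + 3 \left(0 \cdot 3\right)^{2}\right)} = \sqrt{-3 + \left(21 + 3 \cdot 0^{2}\right)} = \sqrt{-3 + \left(21 + 3 \cdot 0\right)} = \sqrt{-3 + \left(21 + 0\right)} = \sqrt{-3 + 21} = \sqrt{18} = 3 \sqrt{2}$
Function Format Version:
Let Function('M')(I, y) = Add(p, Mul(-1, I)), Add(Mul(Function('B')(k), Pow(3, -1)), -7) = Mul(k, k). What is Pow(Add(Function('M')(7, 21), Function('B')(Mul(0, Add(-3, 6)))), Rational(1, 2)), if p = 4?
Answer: Mul(3, Pow(2, Rational(1, 2))) ≈ 4.2426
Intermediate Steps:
Function('B')(k) = Add(21, Mul(3, Pow(k, 2))) (Function('B')(k) = Add(21, Mul(3, Mul(k, k))) = Add(21, Mul(3, Pow(k, 2))))
Function('M')(I, y) = Add(4, Mul(-1, I))
Pow(Add(Function('M')(7, 21), Function('B')(Mul(0, Add(-3, 6)))), Rational(1, 2)) = Pow(Add(Add(4, Mul(-1, 7)), Add(21, Mul(3, Pow(Mul(0, Add(-3, 6)), 2)))), Rational(1, 2)) = Pow(Add(Add(4, -7), Add(21, Mul(3, Pow(Mul(0, 3), 2)))), Rational(1, 2)) = Pow(Add(-3, Add(21, Mul(3, Pow(0, 2)))), Rational(1, 2)) = Pow(Add(-3, Add(21, Mul(3, 0))), Rational(1, 2)) = Pow(Add(-3, Add(21, 0)), Rational(1, 2)) = Pow(Add(-3, 21), Rational(1, 2)) = Pow(18, Rational(1, 2)) = Mul(3, Pow(2, Rational(1, 2)))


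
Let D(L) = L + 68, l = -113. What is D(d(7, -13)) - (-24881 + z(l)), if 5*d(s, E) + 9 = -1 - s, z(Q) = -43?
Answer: 124943/5 ≈ 24989.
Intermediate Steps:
d(s, E) = -2 - s/5 (d(s, E) = -9/5 + (-1 - s)/5 = -9/5 + (-⅕ - s/5) = -2 - s/5)
D(L) = 68 + L
D(d(7, -13)) - (-24881 + z(l)) = (68 + (-2 - ⅕*7)) - (-24881 - 43) = (68 + (-2 - 7/5)) - 1*(-24924) = (68 - 17/5) + 24924 = 323/5 + 24924 = 124943/5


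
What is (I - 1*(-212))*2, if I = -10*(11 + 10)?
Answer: 4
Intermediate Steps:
I = -210 (I = -10*21 = -210)
(I - 1*(-212))*2 = (-210 - 1*(-212))*2 = (-210 + 212)*2 = 2*2 = 4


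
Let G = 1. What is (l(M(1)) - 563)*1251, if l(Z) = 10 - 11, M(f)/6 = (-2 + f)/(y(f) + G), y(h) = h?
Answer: -705564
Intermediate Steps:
M(f) = 6*(-2 + f)/(1 + f) (M(f) = 6*((-2 + f)/(f + 1)) = 6*((-2 + f)/(1 + f)) = 6*(-2 + f)/(1 + f))
l(Z) = -1
(l(M(1)) - 563)*1251 = (-1 - 563)*1251 = -564*1251 = -705564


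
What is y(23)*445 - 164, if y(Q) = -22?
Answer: -9954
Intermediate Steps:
y(23)*445 - 164 = -22*445 - 164 = -9790 - 164 = -9954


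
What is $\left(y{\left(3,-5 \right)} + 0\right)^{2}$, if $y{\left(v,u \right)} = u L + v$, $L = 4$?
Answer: $289$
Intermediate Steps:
$y{\left(v,u \right)} = v + 4 u$ ($y{\left(v,u \right)} = u 4 + v = 4 u + v = v + 4 u$)
$\left(y{\left(3,-5 \right)} + 0\right)^{2} = \left(\left(3 + 4 \left(-5\right)\right) + 0\right)^{2} = \left(\left(3 - 20\right) + 0\right)^{2} = \left(-17 + 0\right)^{2} = \left(-17\right)^{2} = 289$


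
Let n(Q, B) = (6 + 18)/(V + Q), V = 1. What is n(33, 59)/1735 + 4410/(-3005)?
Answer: -26007378/17726495 ≈ -1.4671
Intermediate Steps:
n(Q, B) = 24/(1 + Q) (n(Q, B) = (6 + 18)/(1 + Q) = 24/(1 + Q))
n(33, 59)/1735 + 4410/(-3005) = (24/(1 + 33))/1735 + 4410/(-3005) = (24/34)*(1/1735) + 4410*(-1/3005) = (24*(1/34))*(1/1735) - 882/601 = (12/17)*(1/1735) - 882/601 = 12/29495 - 882/601 = -26007378/17726495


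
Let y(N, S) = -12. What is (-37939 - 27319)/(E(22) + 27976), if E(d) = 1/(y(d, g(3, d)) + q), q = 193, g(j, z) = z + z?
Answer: -11811698/5063657 ≈ -2.3326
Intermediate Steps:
g(j, z) = 2*z
E(d) = 1/181 (E(d) = 1/(-12 + 193) = 1/181)
(-37939 - 27319)/(E(22) + 27976) = (-37939 - 27319)/(1/181 + 27976) = -65258/5063657/181 = -65258*181/5063657 = -11811698/5063657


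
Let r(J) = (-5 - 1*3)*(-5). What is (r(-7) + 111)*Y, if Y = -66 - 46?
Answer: -16912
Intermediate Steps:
r(J) = 40 (r(J) = (-5 - 3)*(-5) = -8*(-5) = 40)
Y = -112
(r(-7) + 111)*Y = (40 + 111)*(-112) = 151*(-112) = -16912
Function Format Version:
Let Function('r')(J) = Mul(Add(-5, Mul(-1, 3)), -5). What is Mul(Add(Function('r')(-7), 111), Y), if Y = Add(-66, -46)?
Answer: -16912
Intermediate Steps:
Function('r')(J) = 40 (Function('r')(J) = Mul(Add(-5, -3), -5) = Mul(-8, -5) = 40)
Y = -112
Mul(Add(Function('r')(-7), 111), Y) = Mul(Add(40, 111), -112) = Mul(151, -112) = -16912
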